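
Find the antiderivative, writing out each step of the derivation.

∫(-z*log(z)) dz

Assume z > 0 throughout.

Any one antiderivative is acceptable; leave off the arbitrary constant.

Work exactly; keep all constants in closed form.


Step 1. Integrate ∫(-z*log(z)) dz by parts with u = log(z), dv = (-z) dz, so v = -z**2/2 [assuming z > 0]: now -z**2*log(z)/2 + ∫(z/2) dz.
Step 2. Evaluate the standard form: now -z**2*log(z)/2 + z**2/4.
Answer: -z**2*log(z)/2 + z**2/4.


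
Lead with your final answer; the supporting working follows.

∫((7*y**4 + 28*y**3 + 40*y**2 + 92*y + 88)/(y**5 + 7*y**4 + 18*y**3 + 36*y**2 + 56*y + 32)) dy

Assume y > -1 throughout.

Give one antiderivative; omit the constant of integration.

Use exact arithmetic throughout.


The answer is log(y + 1) + 3*log(y + 2) + 3*log(y + 4) - atan(y/2).
Step 1. Decompose ∫((7*y**4 + 28*y**3 + 40*y**2 + 92*y + 88)/(y**5 + 7*y**4 + 18*y**3 + 36*y**2 + 56*y + 32)) dy by partial fractions, (7*y**4 + 28*y**3 + 40*y**2 + 92*y + 88)/(y**5 + 7*y**4 + 18*y**3 + 36*y**2 + 56*y + 32) = -2/(y**2 + 4) + 3/(y + 4) + 3/(y + 2) + 1/(y + 1): now ∫(1/(y + 1)) dy + ∫(3/(y + 2)) dy + ∫(3/(y + 4)) dy + ∫(-2/(y**2 + 4)) dy.
Step 2. Evaluate the standard form [assuming y > -4]: now 3*log(y + 4) + ∫(1/(y + 1)) dy + ∫(3/(y + 2)) dy + ∫(-2/(y**2 + 4)) dy.
Step 3. Evaluate the standard form [assuming y > -2]: now 3*log(y + 2) + 3*log(y + 4) + ∫(1/(y + 1)) dy + ∫(-2/(y**2 + 4)) dy.
Step 4. Evaluate the standard form [assuming y > -1]: now log(y + 1) + 3*log(y + 2) + 3*log(y + 4) + ∫(-2/(y**2 + 4)) dy.
Step 5. Evaluate the standard form: now log(y + 1) + 3*log(y + 2) + 3*log(y + 4) - atan(y/2).
Answer: log(y + 1) + 3*log(y + 2) + 3*log(y + 4) - atan(y/2).


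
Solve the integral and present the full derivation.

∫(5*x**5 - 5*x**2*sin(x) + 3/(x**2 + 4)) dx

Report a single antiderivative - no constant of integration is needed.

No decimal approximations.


Step 1. Rewrite: now ∫(5*x**5) dx + ∫(-5*x**2*sin(x)) dx + ∫(3/(x**2 + 4)) dx.
Step 2. Evaluate the standard form: now 3*atan(x/2)/2 + ∫(5*x**5) dx + ∫(-5*x**2*sin(x)) dx.
Step 3. Evaluate the standard form: now 5*x**6/6 + 3*atan(x/2)/2 + ∫(-5*x**2*sin(x)) dx.
Step 4. Integrate ∫(-5*x**2*sin(x)) dx by parts with u = x**2, dv = (-5*sin(x)) dx, so v = 5*cos(x): now 5*x**6/6 + 5*x**2*cos(x) + 3*atan(x/2)/2 + ∫(-10*x*cos(x)) dx.
Step 5. Integrate ∫(-10*x*cos(x)) dx by parts with u = x, dv = (-10*cos(x)) dx, so v = -10*sin(x): now 5*x**6/6 + 5*x**2*cos(x) - 10*x*sin(x) + 3*atan(x/2)/2 + ∫(10*sin(x)) dx.
Step 6. Evaluate the standard form: now 5*x**6/6 + 5*x**2*cos(x) - 10*x*sin(x) - 10*cos(x) + 3*atan(x/2)/2.
Answer: 5*x**6/6 + 5*x**2*cos(x) - 10*x*sin(x) - 10*cos(x) + 3*atan(x/2)/2.


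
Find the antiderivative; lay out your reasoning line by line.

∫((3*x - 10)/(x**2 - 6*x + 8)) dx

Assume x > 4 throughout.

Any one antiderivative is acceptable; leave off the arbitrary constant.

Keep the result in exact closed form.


Step 1. Decompose ∫((3*x - 10)/(x**2 - 6*x + 8)) dx by partial fractions, (3*x - 10)/(x**2 - 6*x + 8) = 2/(x - 2) + 1/(x - 4): now ∫(1/(x - 4)) dx + ∫(2/(x - 2)) dx.
Step 2. Evaluate the standard form [assuming x > 4]: now log(x - 4) + ∫(2/(x - 2)) dx.
Step 3. Evaluate the standard form [assuming x > 2]: now log(x - 4) + 2*log(x - 2).
Answer: log(x - 4) + 2*log(x - 2).


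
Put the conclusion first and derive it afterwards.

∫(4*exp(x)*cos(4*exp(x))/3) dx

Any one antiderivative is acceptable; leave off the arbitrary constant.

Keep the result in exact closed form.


The answer is sin(4*exp(x))/3.
Step 1. Substitute u = exp(x), turning ∫(4*exp(x)*cos(4*exp(x))/3) dx into ∫(4*cos(4*u)/3) du: now ∫(4*cos(4*u)/3) du.
Step 2. Evaluate the standard form: now sin(4*u)/3.
Step 3. Substitute back u = exp(x): now sin(4*exp(x))/3.
Answer: sin(4*exp(x))/3.


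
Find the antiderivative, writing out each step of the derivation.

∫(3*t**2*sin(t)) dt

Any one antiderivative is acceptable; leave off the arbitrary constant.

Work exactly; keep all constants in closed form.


Step 1. Integrate ∫(3*t**2*sin(t)) dt by parts with u = t**2, dv = (3*sin(t)) dt, so v = -3*cos(t): now -3*t**2*cos(t) + ∫(6*t*cos(t)) dt.
Step 2. Integrate ∫(6*t*cos(t)) dt by parts with u = t, dv = (6*cos(t)) dt, so v = 6*sin(t): now -3*t**2*cos(t) + 6*t*sin(t) + ∫(-6*sin(t)) dt.
Step 3. Evaluate the standard form: now -3*t**2*cos(t) + 6*t*sin(t) + 6*cos(t).
Answer: -3*t**2*cos(t) + 6*t*sin(t) + 6*cos(t).


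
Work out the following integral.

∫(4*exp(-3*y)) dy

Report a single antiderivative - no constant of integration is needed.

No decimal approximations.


Answer: -4*exp(-3*y)/3.


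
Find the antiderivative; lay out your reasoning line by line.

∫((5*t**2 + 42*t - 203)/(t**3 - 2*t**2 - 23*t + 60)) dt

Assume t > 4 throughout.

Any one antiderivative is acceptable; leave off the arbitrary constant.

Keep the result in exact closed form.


Step 1. Decompose ∫((5*t**2 + 42*t - 203)/(t**3 - 2*t**2 - 23*t + 60)) dt by partial fractions, (5*t**2 + 42*t - 203)/(t**3 - 2*t**2 - 23*t + 60) = -4/(t + 5) + 4/(t - 3) + 5/(t - 4): now ∫(5/(t - 4)) dt + ∫(4/(t - 3)) dt + ∫(-4/(t + 5)) dt.
Step 2. Evaluate the standard form [assuming t > 4]: now 5*log(t - 4) + ∫(4/(t - 3)) dt + ∫(-4/(t + 5)) dt.
Step 3. Evaluate the standard form [assuming t > 3]: now 5*log(t - 4) + 4*log(t - 3) + ∫(-4/(t + 5)) dt.
Step 4. Evaluate the standard form [assuming t > -5]: now 5*log(t - 4) + 4*log(t - 3) - 4*log(t + 5).
Answer: 5*log(t - 4) + 4*log(t - 3) - 4*log(t + 5).


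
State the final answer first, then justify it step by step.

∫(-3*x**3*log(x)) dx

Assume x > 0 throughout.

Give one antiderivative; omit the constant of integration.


The answer is -3*x**4*log(x)/4 + 3*x**4/16.
Step 1. Integrate ∫(-3*x**3*log(x)) dx by parts with u = log(x), dv = (-3*x**3) dx, so v = -3*x**4/4 [assuming x > 0]: now -3*x**4*log(x)/4 + ∫(3*x**3/4) dx.
Step 2. Evaluate the standard form: now -3*x**4*log(x)/4 + 3*x**4/16.
Answer: -3*x**4*log(x)/4 + 3*x**4/16.


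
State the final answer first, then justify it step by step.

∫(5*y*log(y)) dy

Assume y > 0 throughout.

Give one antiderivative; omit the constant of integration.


The answer is 5*y**2*log(y)/2 - 5*y**2/4.
Step 1. Integrate ∫(5*y*log(y)) dy by parts with u = log(y), dv = (5*y) dy, so v = 5*y**2/2 [assuming y > 0]: now 5*y**2*log(y)/2 + ∫(-5*y/2) dy.
Step 2. Evaluate the standard form: now 5*y**2*log(y)/2 - 5*y**2/4.
Answer: 5*y**2*log(y)/2 - 5*y**2/4.


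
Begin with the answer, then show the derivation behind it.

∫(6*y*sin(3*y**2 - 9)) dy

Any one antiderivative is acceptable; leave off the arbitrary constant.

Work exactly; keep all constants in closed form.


The answer is -cos(3*y**2 - 9).
Step 1. Substitute u = y**2 - 3, turning ∫(6*y*sin(3*y**2 - 9)) dy into ∫(3*sin(3*u)) du: now ∫(3*sin(3*u)) du.
Step 2. Evaluate the standard form: now -cos(3*u).
Step 3. Substitute back u = y**2 - 3: now -cos(3*y**2 - 9).
Answer: -cos(3*y**2 - 9).


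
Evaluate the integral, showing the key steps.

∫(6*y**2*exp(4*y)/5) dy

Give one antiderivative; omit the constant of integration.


Step 1. Integrate ∫(6*y**2*exp(4*y)/5) dy by parts with u = y**2, dv = (6*exp(4*y)/5) dy, so v = 3*exp(4*y)/10: now 3*y**2*exp(4*y)/10 + ∫(-3*y*exp(4*y)/5) dy.
Step 2. Integrate ∫(-3*y*exp(4*y)/5) dy by parts with u = y, dv = (-3*exp(4*y)/5) dy, so v = -3*exp(4*y)/20: now 3*y**2*exp(4*y)/10 - 3*y*exp(4*y)/20 + ∫(3*exp(4*y)/20) dy.
Step 3. Evaluate the standard form: now 3*y**2*exp(4*y)/10 - 3*y*exp(4*y)/20 + 3*exp(4*y)/80.
Answer: 3*y**2*exp(4*y)/10 - 3*y*exp(4*y)/20 + 3*exp(4*y)/80.


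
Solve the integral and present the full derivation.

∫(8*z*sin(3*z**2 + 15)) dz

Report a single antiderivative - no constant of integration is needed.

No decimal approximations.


Step 1. Substitute u = z**2 + 5, turning ∫(8*z*sin(3*z**2 + 15)) dz into ∫(4*sin(3*u)) du: now ∫(4*sin(3*u)) du.
Step 2. Evaluate the standard form: now -4*cos(3*u)/3.
Step 3. Substitute back u = z**2 + 5: now -4*cos(3*z**2 + 15)/3.
Answer: -4*cos(3*z**2 + 15)/3.


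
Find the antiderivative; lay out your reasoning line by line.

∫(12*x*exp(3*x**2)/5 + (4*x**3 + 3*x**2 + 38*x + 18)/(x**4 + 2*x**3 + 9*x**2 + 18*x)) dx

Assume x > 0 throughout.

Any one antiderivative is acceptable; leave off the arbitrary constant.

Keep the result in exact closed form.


Step 1. Rewrite: now ∫(12*x*exp(3*x**2)/5) dx + ∫((4*x**3 + 3*x**2 + 38*x + 18)/(x**4 + 2*x**3 + 9*x**2 + 18*x)) dx.
Step 2. Decompose ∫((4*x**3 + 3*x**2 + 38*x + 18)/(x**4 + 2*x**3 + 9*x**2 + 18*x)) dx by partial fractions, (4*x**3 + 3*x**2 + 38*x + 18)/(x**4 + 2*x**3 + 9*x**2 + 18*x) = 1/(x**2 + 9) + 3/(x + 2) + 1/x: now ∫(1/x) dx + ∫(12*x*exp(3*x**2)/5) dx + ∫(3/(x + 2)) dx + ∫(1/(x**2 + 9)) dx.
Step 3. Evaluate the standard form [assuming x > 0]: now log(x) + ∫(12*x*exp(3*x**2)/5) dx + ∫(3/(x + 2)) dx + ∫(1/(x**2 + 9)) dx.
Step 4. Evaluate the standard form [assuming x > -2]: now log(x) + 3*log(x + 2) + ∫(12*x*exp(3*x**2)/5) dx + ∫(1/(x**2 + 9)) dx.
Step 5. Evaluate the standard form: now log(x) + 3*log(x + 2) + atan(x/3)/3 + ∫(12*x*exp(3*x**2)/5) dx.
Step 6. Substitute u = x**2, turning ∫(12*x*exp(3*x**2)/5) dx into ∫(6*exp(3*u)/5) du: now log(x) + 3*log(x + 2) + atan(x/3)/3 + ∫(6*exp(3*u)/5) du.
Step 7. Evaluate the standard form: now 2*exp(3*u)/5 + log(x) + 3*log(x + 2) + atan(x/3)/3.
Step 8. Substitute back u = x**2: now 2*exp(3*x**2)/5 + log(x) + 3*log(x + 2) + atan(x/3)/3.
Answer: 2*exp(3*x**2)/5 + log(x) + 3*log(x + 2) + atan(x/3)/3.


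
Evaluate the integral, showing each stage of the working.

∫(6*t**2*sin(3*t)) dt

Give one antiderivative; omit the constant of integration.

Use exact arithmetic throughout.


Step 1. Integrate ∫(6*t**2*sin(3*t)) dt by parts with u = t**2, dv = (6*sin(3*t)) dt, so v = -2*cos(3*t): now -2*t**2*cos(3*t) + ∫(4*t*cos(3*t)) dt.
Step 2. Integrate ∫(4*t*cos(3*t)) dt by parts with u = t, dv = (4*cos(3*t)) dt, so v = 4*sin(3*t)/3: now -2*t**2*cos(3*t) + 4*t*sin(3*t)/3 + ∫(-4*sin(3*t)/3) dt.
Step 3. Evaluate the standard form: now -2*t**2*cos(3*t) + 4*t*sin(3*t)/3 + 4*cos(3*t)/9.
Answer: -2*t**2*cos(3*t) + 4*t*sin(3*t)/3 + 4*cos(3*t)/9.


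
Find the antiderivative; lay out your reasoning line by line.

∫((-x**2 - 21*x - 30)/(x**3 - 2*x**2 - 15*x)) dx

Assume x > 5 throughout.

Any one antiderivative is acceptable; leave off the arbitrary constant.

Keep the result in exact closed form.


Step 1. Decompose ∫((-x**2 - 21*x - 30)/(x**3 - 2*x**2 - 15*x)) dx by partial fractions, (-x**2 - 21*x - 30)/(x**3 - 2*x**2 - 15*x) = 1/(x + 3) - 4/(x - 5) + 2/x: now ∫(2/x) dx + ∫(-4/(x - 5)) dx + ∫(1/(x + 3)) dx.
Step 2. Evaluate the standard form [assuming x > 0]: now 2*log(x) + ∫(-4/(x - 5)) dx + ∫(1/(x + 3)) dx.
Step 3. Evaluate the standard form [assuming x > -3]: now 2*log(x) + log(x + 3) + ∫(-4/(x - 5)) dx.
Step 4. Evaluate the standard form [assuming x > 5]: now 2*log(x) - 4*log(x - 5) + log(x + 3).
Answer: 2*log(x) - 4*log(x - 5) + log(x + 3).


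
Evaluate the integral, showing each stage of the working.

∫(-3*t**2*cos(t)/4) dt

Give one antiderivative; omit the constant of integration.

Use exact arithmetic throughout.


Step 1. Integrate ∫(-3*t**2*cos(t)/4) dt by parts with u = t**2, dv = (-3*cos(t)/4) dt, so v = -3*sin(t)/4: now -3*t**2*sin(t)/4 + ∫(3*t*sin(t)/2) dt.
Step 2. Integrate ∫(3*t*sin(t)/2) dt by parts with u = t, dv = (3*sin(t)/2) dt, so v = -3*cos(t)/2: now -3*t**2*sin(t)/4 - 3*t*cos(t)/2 + ∫(3*cos(t)/2) dt.
Step 3. Evaluate the standard form: now -3*t**2*sin(t)/4 - 3*t*cos(t)/2 + 3*sin(t)/2.
Answer: -3*t**2*sin(t)/4 - 3*t*cos(t)/2 + 3*sin(t)/2.


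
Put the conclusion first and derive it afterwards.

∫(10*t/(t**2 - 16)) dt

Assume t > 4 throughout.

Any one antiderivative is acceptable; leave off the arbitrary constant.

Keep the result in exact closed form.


The answer is 5*log(t - 4) + 5*log(t + 4).
Step 1. Decompose ∫(10*t/(t**2 - 16)) dt by partial fractions, 10*t/(t**2 - 16) = 5/(t + 4) + 5/(t - 4): now ∫(5/(t - 4)) dt + ∫(5/(t + 4)) dt.
Step 2. Evaluate the standard form [assuming t > 4]: now 5*log(t - 4) + ∫(5/(t + 4)) dt.
Step 3. Evaluate the standard form [assuming t > -4]: now 5*log(t - 4) + 5*log(t + 4).
Answer: 5*log(t - 4) + 5*log(t + 4).


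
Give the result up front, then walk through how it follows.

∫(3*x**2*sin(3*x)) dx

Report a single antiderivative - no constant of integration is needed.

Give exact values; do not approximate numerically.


The answer is -x**2*cos(3*x) + 2*x*sin(3*x)/3 + 2*cos(3*x)/9.
Step 1. Integrate ∫(3*x**2*sin(3*x)) dx by parts with u = x**2, dv = (3*sin(3*x)) dx, so v = -cos(3*x): now -x**2*cos(3*x) + ∫(2*x*cos(3*x)) dx.
Step 2. Integrate ∫(2*x*cos(3*x)) dx by parts with u = x, dv = (2*cos(3*x)) dx, so v = 2*sin(3*x)/3: now -x**2*cos(3*x) + 2*x*sin(3*x)/3 + ∫(-2*sin(3*x)/3) dx.
Step 3. Evaluate the standard form: now -x**2*cos(3*x) + 2*x*sin(3*x)/3 + 2*cos(3*x)/9.
Answer: -x**2*cos(3*x) + 2*x*sin(3*x)/3 + 2*cos(3*x)/9.


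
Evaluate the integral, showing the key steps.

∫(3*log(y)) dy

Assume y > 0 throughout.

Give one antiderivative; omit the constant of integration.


Step 1. Integrate ∫(3*log(y)) dy by parts with u = log(y), dv = (3) dy, so v = 3*y [assuming y > 0]: now 3*y*log(y) + ∫(-3) dy.
Step 2. Evaluate the standard form: now 3*y*log(y) - 3*y.
Answer: 3*y*log(y) - 3*y.


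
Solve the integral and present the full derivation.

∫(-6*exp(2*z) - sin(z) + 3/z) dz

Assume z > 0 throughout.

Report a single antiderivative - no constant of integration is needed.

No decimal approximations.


Step 1. Rewrite: now ∫(3/z) dz + ∫(-6*exp(2*z)) dz + ∫(-sin(z)) dz.
Step 2. Evaluate the standard form: now cos(z) + ∫(3/z) dz + ∫(-6*exp(2*z)) dz.
Step 3. Evaluate the standard form: now -3*exp(2*z) + cos(z) + ∫(3/z) dz.
Step 4. Evaluate the standard form [assuming z > 0]: now -3*exp(2*z) + 3*log(z) + cos(z).
Answer: -3*exp(2*z) + 3*log(z) + cos(z).


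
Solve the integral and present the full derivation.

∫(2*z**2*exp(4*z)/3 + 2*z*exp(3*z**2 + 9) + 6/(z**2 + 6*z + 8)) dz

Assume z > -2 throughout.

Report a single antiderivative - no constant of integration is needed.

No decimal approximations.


Step 1. Rewrite: now ∫(2*z*exp(3*z**2 + 9)) dz + ∫(2*z**2*exp(4*z)/3) dz + ∫(6/(z**2 + 6*z + 8)) dz.
Step 2. Integrate ∫(2*z**2*exp(4*z)/3) dz by parts with u = z**2, dv = (2*exp(4*z)/3) dz, so v = exp(4*z)/6: now z**2*exp(4*z)/6 + ∫(-z*exp(4*z)/3) dz + ∫(2*z*exp(3*z**2 + 9)) dz + ∫(6/(z**2 + 6*z + 8)) dz.
Step 3. Integrate ∫(-z*exp(4*z)/3) dz by parts with u = z, dv = (-exp(4*z)/3) dz, so v = -exp(4*z)/12: now z**2*exp(4*z)/6 - z*exp(4*z)/12 + ∫(2*z*exp(3*z**2 + 9)) dz + ∫(6/(z**2 + 6*z + 8)) dz + ∫(exp(4*z)/12) dz.
Step 4. Evaluate the standard form: now z**2*exp(4*z)/6 - z*exp(4*z)/12 + exp(4*z)/48 + ∫(2*z*exp(3*z**2 + 9)) dz + ∫(6/(z**2 + 6*z + 8)) dz.
Step 5. Decompose ∫(6/(z**2 + 6*z + 8)) dz by partial fractions, 6/(z**2 + 6*z + 8) = -3/(z + 4) + 3/(z + 2): now z**2*exp(4*z)/6 - z*exp(4*z)/12 + exp(4*z)/48 + ∫(2*z*exp(3*z**2 + 9)) dz + ∫(3/(z + 2)) dz + ∫(-3/(z + 4)) dz.
Step 6. Evaluate the standard form [assuming z > -2]: now z**2*exp(4*z)/6 - z*exp(4*z)/12 + exp(4*z)/48 + 3*log(z + 2) + ∫(2*z*exp(3*z**2 + 9)) dz + ∫(-3/(z + 4)) dz.
Step 7. Evaluate the standard form [assuming z > -4]: now z**2*exp(4*z)/6 - z*exp(4*z)/12 + exp(4*z)/48 + 3*log(z + 2) - 3*log(z + 4) + ∫(2*z*exp(3*z**2 + 9)) dz.
Step 8. Substitute u = z**2 + 3, turning ∫(2*z*exp(3*z**2 + 9)) dz into ∫(exp(3*u)) du: now z**2*exp(4*z)/6 - z*exp(4*z)/12 + exp(4*z)/48 + 3*log(z + 2) - 3*log(z + 4) + ∫(exp(3*u)) du.
Step 9. Evaluate the standard form: now z**2*exp(4*z)/6 - z*exp(4*z)/12 + exp(3*u)/3 + exp(4*z)/48 + 3*log(z + 2) - 3*log(z + 4).
Step 10. Substitute back u = z**2 + 3: now z**2*exp(4*z)/6 - z*exp(4*z)/12 + exp(4*z)/48 + exp(3*z**2 + 9)/3 + 3*log(z + 2) - 3*log(z + 4).
Answer: z**2*exp(4*z)/6 - z*exp(4*z)/12 + exp(4*z)/48 + exp(3*z**2 + 9)/3 + 3*log(z + 2) - 3*log(z + 4).


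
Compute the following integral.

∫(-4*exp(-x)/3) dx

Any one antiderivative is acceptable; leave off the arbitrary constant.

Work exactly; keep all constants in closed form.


Answer: 4*exp(-x)/3.


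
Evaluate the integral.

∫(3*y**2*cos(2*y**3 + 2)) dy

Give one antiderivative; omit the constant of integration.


Answer: sin(2*y**3 + 2)/2.


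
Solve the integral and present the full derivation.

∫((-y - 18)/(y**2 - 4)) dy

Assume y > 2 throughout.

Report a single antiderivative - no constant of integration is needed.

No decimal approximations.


Step 1. Decompose ∫((-y - 18)/(y**2 - 4)) dy by partial fractions, (-y - 18)/(y**2 - 4) = 4/(y + 2) - 5/(y - 2): now ∫(-5/(y - 2)) dy + ∫(4/(y + 2)) dy.
Step 2. Evaluate the standard form [assuming y > 2]: now -5*log(y - 2) + ∫(4/(y + 2)) dy.
Step 3. Evaluate the standard form [assuming y > -2]: now -5*log(y - 2) + 4*log(y + 2).
Answer: -5*log(y - 2) + 4*log(y + 2).


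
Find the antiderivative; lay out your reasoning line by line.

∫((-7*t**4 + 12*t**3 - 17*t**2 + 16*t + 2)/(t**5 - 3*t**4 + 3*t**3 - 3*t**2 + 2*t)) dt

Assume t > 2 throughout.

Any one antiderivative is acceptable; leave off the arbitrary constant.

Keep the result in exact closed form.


Step 1. Decompose ∫((-7*t**4 + 12*t**3 - 17*t**2 + 16*t + 2)/(t**5 - 3*t**4 + 3*t**3 - 3*t**2 + 2*t)) dt by partial fractions, (-7*t**4 + 12*t**3 - 17*t**2 + 16*t + 2)/(t**5 - 3*t**4 + 3*t**3 - 3*t**2 + 2*t) = 4/(t**2 + 1) - 3/(t - 1) - 5/(t - 2) + 1/t: now ∫(1/t) dt + ∫(-5/(t - 2)) dt + ∫(-3/(t - 1)) dt + ∫(4/(t**2 + 1)) dt.
Step 2. Evaluate the standard form [assuming t > 2]: now -5*log(t - 2) + ∫(1/t) dt + ∫(-3/(t - 1)) dt + ∫(4/(t**2 + 1)) dt.
Step 3. Evaluate the standard form [assuming t > 1]: now -5*log(t - 2) - 3*log(t - 1) + ∫(1/t) dt + ∫(4/(t**2 + 1)) dt.
Step 4. Evaluate the standard form [assuming t > 0]: now log(t) - 5*log(t - 2) - 3*log(t - 1) + ∫(4/(t**2 + 1)) dt.
Step 5. Evaluate the standard form: now log(t) - 5*log(t - 2) - 3*log(t - 1) + 4*atan(t).
Answer: log(t) - 5*log(t - 2) - 3*log(t - 1) + 4*atan(t).


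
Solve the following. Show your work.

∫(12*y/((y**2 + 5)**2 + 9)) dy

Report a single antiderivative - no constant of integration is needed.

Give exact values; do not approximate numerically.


Step 1. Substitute u = y**2 + 5, turning ∫(12*y/((y**2 + 5)**2 + 9)) dy into ∫(6/(u**2 + 9)) du: now ∫(6/(u**2 + 9)) du.
Step 2. Evaluate the standard form: now 2*atan(u/3).
Step 3. Substitute back u = y**2 + 5: now 2*atan(y**2/3 + 5/3).
Answer: 2*atan(y**2/3 + 5/3).


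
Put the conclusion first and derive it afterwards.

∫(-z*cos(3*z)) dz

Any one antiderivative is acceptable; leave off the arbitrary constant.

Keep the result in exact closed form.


The answer is -z*sin(3*z)/3 - cos(3*z)/9.
Step 1. Integrate ∫(-z*cos(3*z)) dz by parts with u = z, dv = (-cos(3*z)) dz, so v = -sin(3*z)/3: now -z*sin(3*z)/3 + ∫(sin(3*z)/3) dz.
Step 2. Evaluate the standard form: now -z*sin(3*z)/3 - cos(3*z)/9.
Answer: -z*sin(3*z)/3 - cos(3*z)/9.


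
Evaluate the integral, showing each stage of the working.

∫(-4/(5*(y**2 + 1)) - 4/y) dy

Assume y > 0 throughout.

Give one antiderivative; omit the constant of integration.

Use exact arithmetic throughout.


Step 1. Rewrite: now ∫(-4/y) dy + ∫(-4/(5*(y**2 + 1))) dy.
Step 2. Evaluate the standard form: now -4*atan(y)/5 + ∫(-4/y) dy.
Step 3. Evaluate the standard form [assuming y > 0]: now -4*log(y) - 4*atan(y)/5.
Answer: -4*log(y) - 4*atan(y)/5.


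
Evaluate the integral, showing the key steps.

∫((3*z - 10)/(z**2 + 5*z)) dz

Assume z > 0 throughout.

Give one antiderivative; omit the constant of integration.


Step 1. Decompose ∫((3*z - 10)/(z**2 + 5*z)) dz by partial fractions, (3*z - 10)/(z**2 + 5*z) = 5/(z + 5) - 2/z: now ∫(-2/z) dz + ∫(5/(z + 5)) dz.
Step 2. Evaluate the standard form [assuming z > 0]: now -2*log(z) + ∫(5/(z + 5)) dz.
Step 3. Evaluate the standard form [assuming z > -5]: now -2*log(z) + 5*log(z + 5).
Answer: -2*log(z) + 5*log(z + 5).


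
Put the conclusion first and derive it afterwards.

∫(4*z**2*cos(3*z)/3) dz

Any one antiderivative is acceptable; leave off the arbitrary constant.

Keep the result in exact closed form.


The answer is 4*z**2*sin(3*z)/9 + 8*z*cos(3*z)/27 - 8*sin(3*z)/81.
Step 1. Integrate ∫(4*z**2*cos(3*z)/3) dz by parts with u = z**2, dv = (4*cos(3*z)/3) dz, so v = 4*sin(3*z)/9: now 4*z**2*sin(3*z)/9 + ∫(-8*z*sin(3*z)/9) dz.
Step 2. Integrate ∫(-8*z*sin(3*z)/9) dz by parts with u = z, dv = (-8*sin(3*z)/9) dz, so v = 8*cos(3*z)/27: now 4*z**2*sin(3*z)/9 + 8*z*cos(3*z)/27 + ∫(-8*cos(3*z)/27) dz.
Step 3. Evaluate the standard form: now 4*z**2*sin(3*z)/9 + 8*z*cos(3*z)/27 - 8*sin(3*z)/81.
Answer: 4*z**2*sin(3*z)/9 + 8*z*cos(3*z)/27 - 8*sin(3*z)/81.


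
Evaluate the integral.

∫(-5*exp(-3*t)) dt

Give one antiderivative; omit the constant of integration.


Answer: 5*exp(-3*t)/3.


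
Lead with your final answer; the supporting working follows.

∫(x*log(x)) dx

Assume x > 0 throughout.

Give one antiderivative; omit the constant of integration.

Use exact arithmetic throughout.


The answer is x**2*log(x)/2 - x**2/4.
Step 1. Integrate ∫(x*log(x)) dx by parts with u = log(x), dv = (x) dx, so v = x**2/2 [assuming x > 0]: now x**2*log(x)/2 + ∫(-x/2) dx.
Step 2. Evaluate the standard form: now x**2*log(x)/2 - x**2/4.
Answer: x**2*log(x)/2 - x**2/4.


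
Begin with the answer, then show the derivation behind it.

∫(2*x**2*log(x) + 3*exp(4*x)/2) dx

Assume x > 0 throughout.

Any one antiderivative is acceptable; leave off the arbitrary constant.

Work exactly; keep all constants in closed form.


The answer is 2*x**3*log(x)/3 - 2*x**3/9 + 3*exp(4*x)/8.
Step 1. Rewrite: now ∫(2*x**2*log(x)) dx + ∫(3*exp(4*x)/2) dx.
Step 2. Evaluate the standard form: now 3*exp(4*x)/8 + ∫(2*x**2*log(x)) dx.
Step 3. Integrate ∫(2*x**2*log(x)) dx by parts with u = log(x), dv = (2*x**2) dx, so v = 2*x**3/3 [assuming x > 0]: now 2*x**3*log(x)/3 + 3*exp(4*x)/8 + ∫(-2*x**2/3) dx.
Step 4. Evaluate the standard form: now 2*x**3*log(x)/3 - 2*x**3/9 + 3*exp(4*x)/8.
Answer: 2*x**3*log(x)/3 - 2*x**3/9 + 3*exp(4*x)/8.


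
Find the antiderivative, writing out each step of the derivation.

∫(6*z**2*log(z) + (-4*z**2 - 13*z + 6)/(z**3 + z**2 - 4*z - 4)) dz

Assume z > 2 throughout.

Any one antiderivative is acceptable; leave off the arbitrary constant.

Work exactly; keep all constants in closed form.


Step 1. Rewrite: now ∫(6*z**2*log(z)) dz + ∫((-4*z**2 - 13*z + 6)/(z**3 + z**2 - 4*z - 4)) dz.
Step 2. Decompose ∫((-4*z**2 - 13*z + 6)/(z**3 + z**2 - 4*z - 4)) dz by partial fractions, (-4*z**2 - 13*z + 6)/(z**3 + z**2 - 4*z - 4) = 4/(z + 2) - 5/(z + 1) - 3/(z - 2): now ∫(6*z**2*log(z)) dz + ∫(-3/(z - 2)) dz + ∫(-5/(z + 1)) dz + ∫(4/(z + 2)) dz.
Step 3. Evaluate the standard form [assuming z > -2]: now 4*log(z + 2) + ∫(6*z**2*log(z)) dz + ∫(-3/(z - 2)) dz + ∫(-5/(z + 1)) dz.
Step 4. Evaluate the standard form [assuming z > -1]: now -5*log(z + 1) + 4*log(z + 2) + ∫(6*z**2*log(z)) dz + ∫(-3/(z - 2)) dz.
Step 5. Evaluate the standard form [assuming z > 2]: now -3*log(z - 2) - 5*log(z + 1) + 4*log(z + 2) + ∫(6*z**2*log(z)) dz.
Step 6. Integrate ∫(6*z**2*log(z)) dz by parts with u = log(z), dv = (6*z**2) dz, so v = 2*z**3 [assuming z > 0]: now 2*z**3*log(z) - 3*log(z - 2) - 5*log(z + 1) + 4*log(z + 2) + ∫(-2*z**2) dz.
Step 7. Evaluate the standard form: now 2*z**3*log(z) - 2*z**3/3 - 3*log(z - 2) - 5*log(z + 1) + 4*log(z + 2).
Answer: 2*z**3*log(z) - 2*z**3/3 - 3*log(z - 2) - 5*log(z + 1) + 4*log(z + 2).


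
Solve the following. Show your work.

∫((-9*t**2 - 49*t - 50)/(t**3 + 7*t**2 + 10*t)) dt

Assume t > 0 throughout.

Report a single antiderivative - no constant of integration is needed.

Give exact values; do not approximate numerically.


Step 1. Decompose ∫((-9*t**2 - 49*t - 50)/(t**3 + 7*t**2 + 10*t)) dt by partial fractions, (-9*t**2 - 49*t - 50)/(t**3 + 7*t**2 + 10*t) = -2/(t + 5) - 2/(t + 2) - 5/t: now ∫(-5/t) dt + ∫(-2/(t + 2)) dt + ∫(-2/(t + 5)) dt.
Step 2. Evaluate the standard form [assuming t > 0]: now -5*log(t) + ∫(-2/(t + 2)) dt + ∫(-2/(t + 5)) dt.
Step 3. Evaluate the standard form [assuming t > -5]: now -5*log(t) - 2*log(t + 5) + ∫(-2/(t + 2)) dt.
Step 4. Evaluate the standard form [assuming t > -2]: now -5*log(t) - 2*log(t + 2) - 2*log(t + 5).
Answer: -5*log(t) - 2*log(t + 2) - 2*log(t + 5).


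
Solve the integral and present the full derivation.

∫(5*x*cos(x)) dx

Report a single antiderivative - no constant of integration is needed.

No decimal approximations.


Step 1. Integrate ∫(5*x*cos(x)) dx by parts with u = x, dv = (5*cos(x)) dx, so v = 5*sin(x): now 5*x*sin(x) + ∫(-5*sin(x)) dx.
Step 2. Evaluate the standard form: now 5*x*sin(x) + 5*cos(x).
Answer: 5*x*sin(x) + 5*cos(x).


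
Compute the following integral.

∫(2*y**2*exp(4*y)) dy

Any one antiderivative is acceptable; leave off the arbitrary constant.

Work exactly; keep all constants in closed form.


Answer: y**2*exp(4*y)/2 - y*exp(4*y)/4 + exp(4*y)/16.


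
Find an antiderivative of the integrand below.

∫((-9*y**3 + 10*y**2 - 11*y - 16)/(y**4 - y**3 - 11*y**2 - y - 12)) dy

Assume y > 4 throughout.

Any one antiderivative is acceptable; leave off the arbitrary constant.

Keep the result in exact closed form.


Answer: -4*log(y - 4) - 5*log(y + 3) + 2*atan(y).


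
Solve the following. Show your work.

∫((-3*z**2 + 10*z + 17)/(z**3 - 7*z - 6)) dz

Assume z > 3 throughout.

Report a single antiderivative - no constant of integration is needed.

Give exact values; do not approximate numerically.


Step 1. Decompose ∫((-3*z**2 + 10*z + 17)/(z**3 - 7*z - 6)) dz by partial fractions, (-3*z**2 + 10*z + 17)/(z**3 - 7*z - 6) = -3/(z + 2) - 1/(z + 1) + 1/(z - 3): now ∫(1/(z - 3)) dz + ∫(-1/(z + 1)) dz + ∫(-3/(z + 2)) dz.
Step 2. Evaluate the standard form [assuming z > -2]: now -3*log(z + 2) + ∫(1/(z - 3)) dz + ∫(-1/(z + 1)) dz.
Step 3. Evaluate the standard form [assuming z > 3]: now log(z - 3) - 3*log(z + 2) + ∫(-1/(z + 1)) dz.
Step 4. Evaluate the standard form [assuming z > -1]: now log(z - 3) - log(z + 1) - 3*log(z + 2).
Answer: log(z - 3) - log(z + 1) - 3*log(z + 2).


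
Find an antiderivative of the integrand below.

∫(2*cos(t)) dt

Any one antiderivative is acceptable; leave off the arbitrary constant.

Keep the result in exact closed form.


Answer: 2*sin(t).


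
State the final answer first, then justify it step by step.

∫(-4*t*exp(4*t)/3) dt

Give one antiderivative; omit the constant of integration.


The answer is -t*exp(4*t)/3 + exp(4*t)/12.
Step 1. Integrate ∫(-4*t*exp(4*t)/3) dt by parts with u = t, dv = (-4*exp(4*t)/3) dt, so v = -exp(4*t)/3: now -t*exp(4*t)/3 + ∫(exp(4*t)/3) dt.
Step 2. Evaluate the standard form: now -t*exp(4*t)/3 + exp(4*t)/12.
Answer: -t*exp(4*t)/3 + exp(4*t)/12.


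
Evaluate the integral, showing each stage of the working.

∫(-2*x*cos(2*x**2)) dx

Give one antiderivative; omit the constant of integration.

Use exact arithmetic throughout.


Step 1. Substitute u = x**2, turning ∫(-2*x*cos(2*x**2)) dx into ∫(-cos(2*u)) du: now ∫(-cos(2*u)) du.
Step 2. Evaluate the standard form: now -sin(2*u)/2.
Step 3. Substitute back u = x**2: now -sin(2*x**2)/2.
Answer: -sin(2*x**2)/2.


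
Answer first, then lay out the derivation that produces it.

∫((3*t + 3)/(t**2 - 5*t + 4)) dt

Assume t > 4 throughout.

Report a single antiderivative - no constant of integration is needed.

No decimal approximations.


The answer is 5*log(t - 4) - 2*log(t - 1).
Step 1. Decompose ∫((3*t + 3)/(t**2 - 5*t + 4)) dt by partial fractions, (3*t + 3)/(t**2 - 5*t + 4) = -2/(t - 1) + 5/(t - 4): now ∫(5/(t - 4)) dt + ∫(-2/(t - 1)) dt.
Step 2. Evaluate the standard form [assuming t > 1]: now -2*log(t - 1) + ∫(5/(t - 4)) dt.
Step 3. Evaluate the standard form [assuming t > 4]: now 5*log(t - 4) - 2*log(t - 1).
Answer: 5*log(t - 4) - 2*log(t - 1).


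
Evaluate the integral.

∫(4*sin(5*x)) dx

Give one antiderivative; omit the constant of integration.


Answer: -4*cos(5*x)/5.


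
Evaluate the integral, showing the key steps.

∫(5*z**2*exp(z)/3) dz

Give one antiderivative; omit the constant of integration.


Step 1. Integrate ∫(5*z**2*exp(z)/3) dz by parts with u = z**2, dv = (5*exp(z)/3) dz, so v = 5*exp(z)/3: now 5*z**2*exp(z)/3 + ∫(-10*z*exp(z)/3) dz.
Step 2. Integrate ∫(-10*z*exp(z)/3) dz by parts with u = z, dv = (-10*exp(z)/3) dz, so v = -10*exp(z)/3: now 5*z**2*exp(z)/3 - 10*z*exp(z)/3 + ∫(10*exp(z)/3) dz.
Step 3. Evaluate the standard form: now 5*z**2*exp(z)/3 - 10*z*exp(z)/3 + 10*exp(z)/3.
Answer: 5*z**2*exp(z)/3 - 10*z*exp(z)/3 + 10*exp(z)/3.


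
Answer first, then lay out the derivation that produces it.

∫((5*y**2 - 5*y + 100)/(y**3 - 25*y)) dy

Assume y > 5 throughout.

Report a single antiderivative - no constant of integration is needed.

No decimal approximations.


The answer is -4*log(y) + 4*log(y - 5) + 5*log(y + 5).
Step 1. Decompose ∫((5*y**2 - 5*y + 100)/(y**3 - 25*y)) dy by partial fractions, (5*y**2 - 5*y + 100)/(y**3 - 25*y) = 5/(y + 5) + 4/(y - 5) - 4/y: now ∫(-4/y) dy + ∫(4/(y - 5)) dy + ∫(5/(y + 5)) dy.
Step 2. Evaluate the standard form [assuming y > -5]: now 5*log(y + 5) + ∫(-4/y) dy + ∫(4/(y - 5)) dy.
Step 3. Evaluate the standard form [assuming y > 5]: now 4*log(y - 5) + 5*log(y + 5) + ∫(-4/y) dy.
Step 4. Evaluate the standard form [assuming y > 0]: now -4*log(y) + 4*log(y - 5) + 5*log(y + 5).
Answer: -4*log(y) + 4*log(y - 5) + 5*log(y + 5).


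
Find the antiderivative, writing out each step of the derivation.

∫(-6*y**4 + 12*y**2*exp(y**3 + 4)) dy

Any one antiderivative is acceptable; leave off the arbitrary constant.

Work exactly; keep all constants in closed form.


Step 1. Rewrite: now ∫(-6*y**4) dy + ∫(12*y**2*exp(y**3 + 4)) dy.
Step 2. Evaluate the standard form: now -6*y**5/5 + ∫(12*y**2*exp(y**3 + 4)) dy.
Step 3. Substitute u = y**3 + 4, turning ∫(12*y**2*exp(y**3 + 4)) dy into ∫(4*exp(u)) du: now -6*y**5/5 + ∫(4*exp(u)) du.
Step 4. Evaluate the standard form: now -6*y**5/5 + 4*exp(u).
Step 5. Substitute back u = y**3 + 4: now -6*y**5/5 + 4*exp(y**3 + 4).
Answer: -6*y**5/5 + 4*exp(y**3 + 4).


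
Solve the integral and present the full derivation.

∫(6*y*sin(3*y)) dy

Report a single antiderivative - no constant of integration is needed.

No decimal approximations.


Step 1. Integrate ∫(6*y*sin(3*y)) dy by parts with u = y, dv = (6*sin(3*y)) dy, so v = -2*cos(3*y): now -2*y*cos(3*y) + ∫(2*cos(3*y)) dy.
Step 2. Evaluate the standard form: now -2*y*cos(3*y) + 2*sin(3*y)/3.
Answer: -2*y*cos(3*y) + 2*sin(3*y)/3.


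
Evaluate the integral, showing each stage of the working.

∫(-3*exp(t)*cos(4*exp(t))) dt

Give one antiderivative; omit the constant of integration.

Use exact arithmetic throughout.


Step 1. Substitute u = exp(t), turning ∫(-3*exp(t)*cos(4*exp(t))) dt into ∫(-3*cos(4*u)) du: now ∫(-3*cos(4*u)) du.
Step 2. Evaluate the standard form: now -3*sin(4*u)/4.
Step 3. Substitute back u = exp(t): now -3*sin(4*exp(t))/4.
Answer: -3*sin(4*exp(t))/4.


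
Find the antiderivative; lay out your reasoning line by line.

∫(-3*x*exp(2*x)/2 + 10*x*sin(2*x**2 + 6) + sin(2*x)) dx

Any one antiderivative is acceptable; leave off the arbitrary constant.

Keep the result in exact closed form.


Step 1. Rewrite: now ∫(-3*x*exp(2*x)/2) dx + ∫(10*x*sin(2*x**2 + 6)) dx + ∫(sin(2*x)) dx.
Step 2. Integrate ∫(-3*x*exp(2*x)/2) dx by parts with u = x, dv = (-3*exp(2*x)/2) dx, so v = -3*exp(2*x)/4: now -3*x*exp(2*x)/4 + ∫(10*x*sin(2*x**2 + 6)) dx + ∫(3*exp(2*x)/4) dx + ∫(sin(2*x)) dx.
Step 3. Evaluate the standard form: now -3*x*exp(2*x)/4 + 3*exp(2*x)/8 + ∫(10*x*sin(2*x**2 + 6)) dx + ∫(sin(2*x)) dx.
Step 4. Evaluate the standard form: now -3*x*exp(2*x)/4 + 3*exp(2*x)/8 - cos(2*x)/2 + ∫(10*x*sin(2*x**2 + 6)) dx.
Step 5. Substitute u = x**2 + 3, turning ∫(10*x*sin(2*x**2 + 6)) dx into ∫(5*sin(2*u)) du: now -3*x*exp(2*x)/4 + 3*exp(2*x)/8 - cos(2*x)/2 + ∫(5*sin(2*u)) du.
Step 6. Evaluate the standard form: now -3*x*exp(2*x)/4 + 3*exp(2*x)/8 - 5*cos(2*u)/2 - cos(2*x)/2.
Step 7. Substitute back u = x**2 + 3: now -3*x*exp(2*x)/4 + 3*exp(2*x)/8 - cos(2*x)/2 - 5*cos(2*x**2 + 6)/2.
Answer: -3*x*exp(2*x)/4 + 3*exp(2*x)/8 - cos(2*x)/2 - 5*cos(2*x**2 + 6)/2.


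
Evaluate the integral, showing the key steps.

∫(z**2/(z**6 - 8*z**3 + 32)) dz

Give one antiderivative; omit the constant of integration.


Step 1. Substitute u = z**3 - 4, turning ∫(z**2/(z**6 - 8*z**3 + 32)) dz into ∫(1/(3*(u**2 + 16))) du: now ∫(1/(3*(u**2 + 16))) du.
Step 2. Evaluate the standard form: now atan(u/4)/12.
Step 3. Substitute back u = z**3 - 4: now atan(z**3/4 - 1)/12.
Answer: atan(z**3/4 - 1)/12.


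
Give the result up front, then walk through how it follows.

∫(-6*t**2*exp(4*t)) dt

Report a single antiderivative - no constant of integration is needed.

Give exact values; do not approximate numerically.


The answer is -3*t**2*exp(4*t)/2 + 3*t*exp(4*t)/4 - 3*exp(4*t)/16.
Step 1. Integrate ∫(-6*t**2*exp(4*t)) dt by parts with u = t**2, dv = (-6*exp(4*t)) dt, so v = -3*exp(4*t)/2: now -3*t**2*exp(4*t)/2 + ∫(3*t*exp(4*t)) dt.
Step 2. Integrate ∫(3*t*exp(4*t)) dt by parts with u = t, dv = (3*exp(4*t)) dt, so v = 3*exp(4*t)/4: now -3*t**2*exp(4*t)/2 + 3*t*exp(4*t)/4 + ∫(-3*exp(4*t)/4) dt.
Step 3. Evaluate the standard form: now -3*t**2*exp(4*t)/2 + 3*t*exp(4*t)/4 - 3*exp(4*t)/16.
Answer: -3*t**2*exp(4*t)/2 + 3*t*exp(4*t)/4 - 3*exp(4*t)/16.


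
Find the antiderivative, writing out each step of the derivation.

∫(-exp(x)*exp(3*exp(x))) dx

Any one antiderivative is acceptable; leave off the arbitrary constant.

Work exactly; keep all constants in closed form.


Step 1. Substitute u = exp(x), turning ∫(-exp(x)*exp(3*exp(x))) dx into ∫(-exp(3*u)) du: now ∫(-exp(3*u)) du.
Step 2. Evaluate the standard form: now -exp(3*u)/3.
Step 3. Substitute back u = exp(x): now -exp(3*exp(x))/3.
Answer: -exp(3*exp(x))/3.


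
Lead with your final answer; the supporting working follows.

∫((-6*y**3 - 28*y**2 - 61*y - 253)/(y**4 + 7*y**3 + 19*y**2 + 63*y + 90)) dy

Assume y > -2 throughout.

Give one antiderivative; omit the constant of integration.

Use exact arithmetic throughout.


The answer is -5*log(y + 2) - log(y + 5) - atan(y/3)/3.
Step 1. Decompose ∫((-6*y**3 - 28*y**2 - 61*y - 253)/(y**4 + 7*y**3 + 19*y**2 + 63*y + 90)) dy by partial fractions, (-6*y**3 - 28*y**2 - 61*y - 253)/(y**4 + 7*y**3 + 19*y**2 + 63*y + 90) = -1/(y**2 + 9) - 1/(y + 5) - 5/(y + 2): now ∫(-5/(y + 2)) dy + ∫(-1/(y + 5)) dy + ∫(-1/(y**2 + 9)) dy.
Step 2. Evaluate the standard form [assuming y > -2]: now -5*log(y + 2) + ∫(-1/(y + 5)) dy + ∫(-1/(y**2 + 9)) dy.
Step 3. Evaluate the standard form [assuming y > -5]: now -5*log(y + 2) - log(y + 5) + ∫(-1/(y**2 + 9)) dy.
Step 4. Evaluate the standard form: now -5*log(y + 2) - log(y + 5) - atan(y/3)/3.
Answer: -5*log(y + 2) - log(y + 5) - atan(y/3)/3.


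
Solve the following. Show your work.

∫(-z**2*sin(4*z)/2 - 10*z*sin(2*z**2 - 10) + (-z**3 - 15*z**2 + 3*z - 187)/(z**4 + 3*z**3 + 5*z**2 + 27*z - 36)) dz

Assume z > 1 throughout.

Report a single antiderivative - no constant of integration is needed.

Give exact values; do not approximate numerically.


Step 1. Rewrite: now ∫(-10*z*sin(2*z**2 - 10)) dz + ∫(-z**2*sin(4*z)/2) dz + ∫((-z**3 - 15*z**2 + 3*z - 187)/(z**4 + 3*z**3 + 5*z**2 + 27*z - 36)) dz.
Step 2. Decompose ∫((-z**3 - 15*z**2 + 3*z - 187)/(z**4 + 3*z**3 + 5*z**2 + 27*z - 36)) dz by partial fractions, (-z**3 - 15*z**2 + 3*z - 187)/(z**4 + 3*z**3 + 5*z**2 + 27*z - 36) = 4/(z**2 + 9) + 3/(z + 4) - 4/(z - 1): now ∫(-10*z*sin(2*z**2 - 10)) dz + ∫(-z**2*sin(4*z)/2) dz + ∫(-4/(z - 1)) dz + ∫(3/(z + 4)) dz + ∫(4/(z**2 + 9)) dz.
Step 3. Evaluate the standard form [assuming z > -4]: now 3*log(z + 4) + ∫(-10*z*sin(2*z**2 - 10)) dz + ∫(-z**2*sin(4*z)/2) dz + ∫(-4/(z - 1)) dz + ∫(4/(z**2 + 9)) dz.
Step 4. Evaluate the standard form [assuming z > 1]: now -4*log(z - 1) + 3*log(z + 4) + ∫(-10*z*sin(2*z**2 - 10)) dz + ∫(-z**2*sin(4*z)/2) dz + ∫(4/(z**2 + 9)) dz.
Step 5. Evaluate the standard form: now -4*log(z - 1) + 3*log(z + 4) + 4*atan(z/3)/3 + ∫(-10*z*sin(2*z**2 - 10)) dz + ∫(-z**2*sin(4*z)/2) dz.
Step 6. Substitute u = z**2 - 5, turning ∫(-10*z*sin(2*z**2 - 10)) dz into ∫(-5*sin(2*u)) du: now -4*log(z - 1) + 3*log(z + 4) + 4*atan(z/3)/3 + ∫(-z**2*sin(4*z)/2) dz + ∫(-5*sin(2*u)) du.
Step 7. Evaluate the standard form: now -4*log(z - 1) + 3*log(z + 4) + 5*cos(2*u)/2 + 4*atan(z/3)/3 + ∫(-z**2*sin(4*z)/2) dz.
Step 8. Substitute back u = z**2 - 5: now -4*log(z - 1) + 3*log(z + 4) + 5*cos(2*z**2 - 10)/2 + 4*atan(z/3)/3 + ∫(-z**2*sin(4*z)/2) dz.
Step 9. Integrate ∫(-z**2*sin(4*z)/2) dz by parts with u = z**2, dv = (-sin(4*z)/2) dz, so v = cos(4*z)/8: now z**2*cos(4*z)/8 - 4*log(z - 1) + 3*log(z + 4) + 5*cos(2*z**2 - 10)/2 + 4*atan(z/3)/3 + ∫(-z*cos(4*z)/4) dz.
Step 10. Integrate ∫(-z*cos(4*z)/4) dz by parts with u = z, dv = (-cos(4*z)/4) dz, so v = -sin(4*z)/16: now z**2*cos(4*z)/8 - z*sin(4*z)/16 - 4*log(z - 1) + 3*log(z + 4) + 5*cos(2*z**2 - 10)/2 + 4*atan(z/3)/3 + ∫(sin(4*z)/16) dz.
Step 11. Evaluate the standard form: now z**2*cos(4*z)/8 - z*sin(4*z)/16 - 4*log(z - 1) + 3*log(z + 4) - cos(4*z)/64 + 5*cos(2*z**2 - 10)/2 + 4*atan(z/3)/3.
Answer: z**2*cos(4*z)/8 - z*sin(4*z)/16 - 4*log(z - 1) + 3*log(z + 4) - cos(4*z)/64 + 5*cos(2*z**2 - 10)/2 + 4*atan(z/3)/3.


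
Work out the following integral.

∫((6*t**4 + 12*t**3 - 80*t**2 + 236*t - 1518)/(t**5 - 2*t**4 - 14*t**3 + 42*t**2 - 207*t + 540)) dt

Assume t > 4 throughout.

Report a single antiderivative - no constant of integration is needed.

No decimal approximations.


Answer: 2*log(t - 4) + 5*log(t - 3) - log(t + 5) - 4*atan(t/3)/3.


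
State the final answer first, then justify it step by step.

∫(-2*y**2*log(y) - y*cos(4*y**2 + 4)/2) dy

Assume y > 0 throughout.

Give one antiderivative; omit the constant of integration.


The answer is -2*y**3*log(y)/3 + 2*y**3/9 - sin(4*y**2 + 4)/16.
Step 1. Rewrite: now ∫(-y*cos(4*y**2 + 4)/2) dy + ∫(-2*y**2*log(y)) dy.
Step 2. Integrate ∫(-2*y**2*log(y)) dy by parts with u = log(y), dv = (-2*y**2) dy, so v = -2*y**3/3 [assuming y > 0]: now -2*y**3*log(y)/3 + ∫(2*y**2/3) dy + ∫(-y*cos(4*y**2 + 4)/2) dy.
Step 3. Evaluate the standard form: now -2*y**3*log(y)/3 + 2*y**3/9 + ∫(-y*cos(4*y**2 + 4)/2) dy.
Step 4. Substitute u = y**2 + 1, turning ∫(-y*cos(4*y**2 + 4)/2) dy into ∫(-cos(4*u)/4) du: now -2*y**3*log(y)/3 + 2*y**3/9 + ∫(-cos(4*u)/4) du.
Step 5. Evaluate the standard form: now -2*y**3*log(y)/3 + 2*y**3/9 - sin(4*u)/16.
Step 6. Substitute back u = y**2 + 1: now -2*y**3*log(y)/3 + 2*y**3/9 - sin(4*y**2 + 4)/16.
Answer: -2*y**3*log(y)/3 + 2*y**3/9 - sin(4*y**2 + 4)/16.


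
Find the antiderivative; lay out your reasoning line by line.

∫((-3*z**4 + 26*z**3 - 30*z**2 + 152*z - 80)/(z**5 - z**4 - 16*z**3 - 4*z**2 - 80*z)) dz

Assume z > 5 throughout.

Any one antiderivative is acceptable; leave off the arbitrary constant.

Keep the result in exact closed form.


Step 1. Decompose ∫((-3*z**4 + 26*z**3 - 30*z**2 + 152*z - 80)/(z**5 - z**4 - 16*z**3 - 4*z**2 - 80*z)) dz by partial fractions, (-3*z**4 + 26*z**3 - 30*z**2 + 152*z - 80)/(z**5 - z**4 - 16*z**3 - 4*z**2 - 80*z) = -2/(z**2 + 4) - 5/(z + 4) + 1/(z - 5) + 1/z: now ∫(1/z) dz + ∫(1/(z - 5)) dz + ∫(-5/(z + 4)) dz + ∫(-2/(z**2 + 4)) dz.
Step 2. Evaluate the standard form [assuming z > -4]: now -5*log(z + 4) + ∫(1/z) dz + ∫(1/(z - 5)) dz + ∫(-2/(z**2 + 4)) dz.
Step 3. Evaluate the standard form [assuming z > 5]: now log(z - 5) - 5*log(z + 4) + ∫(1/z) dz + ∫(-2/(z**2 + 4)) dz.
Step 4. Evaluate the standard form [assuming z > 0]: now log(z) + log(z - 5) - 5*log(z + 4) + ∫(-2/(z**2 + 4)) dz.
Step 5. Evaluate the standard form: now log(z) + log(z - 5) - 5*log(z + 4) - atan(z/2).
Answer: log(z) + log(z - 5) - 5*log(z + 4) - atan(z/2).
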